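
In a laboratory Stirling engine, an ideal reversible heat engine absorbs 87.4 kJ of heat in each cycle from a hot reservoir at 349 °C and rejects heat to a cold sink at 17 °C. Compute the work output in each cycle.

W ≈ 46.64 kJ

T_H = 349 °C → 349 + 273.15 = 622.15 K.
T_C = 17 °C → 17 + 273.15 = 290.15 K.
Since the cycle is reversible, η = 1 − T_C/T_H = 1 − 290.15/622.15 = 0.5336.
W = η·Q_H = 0.5336 × 87.4 = 46.64 kJ.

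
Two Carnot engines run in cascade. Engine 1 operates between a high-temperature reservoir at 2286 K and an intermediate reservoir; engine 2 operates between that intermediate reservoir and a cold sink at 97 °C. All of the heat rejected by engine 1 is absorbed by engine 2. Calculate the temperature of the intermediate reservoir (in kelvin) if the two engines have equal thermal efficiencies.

T_C = 97 °C → 97 + 273.15 = 370.15 K.
Equal efficiencies require 1 − T_m/T_H = 1 − T_C/T_m, i.e. T_m/T_H = T_C/T_m, so T_m = √(T_H·T_C) = √(2286.00 × 370.15) = 920 K.

T_m ≈ 920 K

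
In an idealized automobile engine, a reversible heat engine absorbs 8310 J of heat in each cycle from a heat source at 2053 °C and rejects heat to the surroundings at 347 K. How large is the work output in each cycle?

W ≈ 7070 J

T_H = 2053 °C → 2053 + 273.15 = 2326.15 K.
Carnot efficiency: η = 1 − T_C/T_H = 1 − 347.00/2326.15 = 0.8508.
W = η·Q_H = 0.8508 × 8310 = 7070 J.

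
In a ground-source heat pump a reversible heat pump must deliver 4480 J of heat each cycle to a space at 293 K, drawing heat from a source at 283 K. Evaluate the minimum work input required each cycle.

W_in ≈ 152.9 J

Reversible heating COP: COP_HP = T_H/(T_H − T_C) = 293.00/10.00 = 29.3000.
W = Q_H/COP_HP = 4480/29.3000 = 152.9 J.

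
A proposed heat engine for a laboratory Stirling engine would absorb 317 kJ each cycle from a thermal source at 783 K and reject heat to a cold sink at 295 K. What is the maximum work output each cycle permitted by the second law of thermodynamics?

No engine can exceed the Carnot limit: η_max = 1 − T_C/T_H = 1 − 295.00/783.00 = 0.6232.
W_max = η_max · Q_H = 0.6232 × 317 = 197.6 kJ.

W_max ≈ 197.6 kJ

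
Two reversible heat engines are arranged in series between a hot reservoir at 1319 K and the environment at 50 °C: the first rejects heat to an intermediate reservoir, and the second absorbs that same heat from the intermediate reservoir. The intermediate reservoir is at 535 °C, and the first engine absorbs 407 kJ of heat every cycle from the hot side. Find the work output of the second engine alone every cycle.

W₂ ≈ 149.7 kJ

T_C = 50 °C → 50 + 273.15 = 323.15 K.
T_m = 535 °C → 535 + 273.15 = 808.15 K.
Heat entering the second stage: Q_m = Q_H·(T_m/T_H) = 407 × 808.15/1319.00 = 249.4 kJ.
Second-stage efficiency η₂ = 1 − T_C/T_m = 1 − 323.15/808.15 = 0.6001, so W₂ = η₂·Q_m = 149.7 kJ.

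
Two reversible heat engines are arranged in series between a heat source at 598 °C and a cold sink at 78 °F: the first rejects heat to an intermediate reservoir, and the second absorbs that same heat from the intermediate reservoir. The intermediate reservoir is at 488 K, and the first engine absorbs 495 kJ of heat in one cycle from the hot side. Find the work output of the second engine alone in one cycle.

W₂ ≈ 107.6 kJ

T_H = 598 °C → 598 + 273.15 = 871.15 K.
T_C = 78 °F → (78 − 32) × 5/9 = 25.56 °C = 298.71 K.
Heat entering the second stage: Q_m = Q_H·(T_m/T_H) = 495 × 488.00/871.15 = 277.3 kJ.
Second-stage efficiency η₂ = 1 − T_C/T_m = 1 − 298.71/488.00 = 0.3879, so W₂ = η₂·Q_m = 107.6 kJ.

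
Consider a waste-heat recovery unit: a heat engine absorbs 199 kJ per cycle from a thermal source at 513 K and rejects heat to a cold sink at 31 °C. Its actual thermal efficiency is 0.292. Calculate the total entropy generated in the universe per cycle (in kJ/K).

ΔS_univ ≈ 0.07532 kJ/K

T_C = 31 °C → 31 + 273.15 = 304.15 K.
W = η·Q_H = 0.292 × 199 = 58.11 kJ, so Q_C = Q_H − W = 140.9 kJ.
The hot reservoir loses entropy Q_H/T_H = 199/513.00 = 0.3879 kJ/K; the cold reservoir gains Q_C/T_C = 140.9/304.15 = 0.4632 kJ/K.
ΔS_univ = −Q_H/T_H + Q_C/T_C = 0.07532 kJ/K (> 0, since η = 0.292 < η_Carnot = 0.407).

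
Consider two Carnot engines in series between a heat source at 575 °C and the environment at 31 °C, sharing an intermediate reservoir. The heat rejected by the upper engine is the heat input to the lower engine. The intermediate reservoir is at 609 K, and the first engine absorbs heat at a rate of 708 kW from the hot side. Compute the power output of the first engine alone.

Ẇ₁ ≈ 200 kW

T_H = 575 °C → 575 + 273.15 = 848.15 K.
T_C = 31 °C → 31 + 273.15 = 304.15 K.
First-stage efficiency η₁ = 1 − T_m/T_H = 1 − 609.00/848.15 = 0.2820.
W₁ = η₁·Q_H = 0.2820 × 708 = 200 kW.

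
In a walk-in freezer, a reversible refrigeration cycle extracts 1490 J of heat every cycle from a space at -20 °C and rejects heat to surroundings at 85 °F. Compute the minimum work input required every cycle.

W_in ≈ 291 J

T_H = 85 °F → (85 − 32) × 5/9 = 29.44 °C = 302.59 K.
T_C = -20 °C → -20 + 273.15 = 253.15 K.
For a reversible refrigerator, COP_R = T_C/(T_H − T_C) = 253.15/49.44 = 5.1199.
W = Q_C/COP_R = 1490/5.1199 = 291 J.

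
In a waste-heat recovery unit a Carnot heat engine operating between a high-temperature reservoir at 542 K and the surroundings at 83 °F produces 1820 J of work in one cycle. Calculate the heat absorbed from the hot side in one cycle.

Q_H ≈ 4101 J

T_C = 83 °F → (83 − 32) × 5/9 = 28.33 °C = 301.48 K.
Carnot efficiency: η = 1 − T_C/T_H = 1 − 301.48/542.00 = 0.4438.
Q_H = W/η = 1820/0.4438 = 4101 J.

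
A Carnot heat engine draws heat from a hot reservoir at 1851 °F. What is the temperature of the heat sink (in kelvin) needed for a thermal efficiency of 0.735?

T_H = 1851 °F → (1851 − 32) × 5/9 = 1010.56 °C = 1283.71 K.
From η = 1 − T_C/T_H, T_C = T_H·(1 − η) = 1283.71 × (1 − 0.735) = 340.2 K.

T_C ≈ 340.2 K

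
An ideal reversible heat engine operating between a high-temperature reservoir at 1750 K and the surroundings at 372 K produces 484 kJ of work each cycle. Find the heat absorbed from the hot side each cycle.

The Carnot efficiency is η = 1 − T_C/T_H = 1 − 372.00/1750.00 = 0.7874.
Q_H = W/η = 484/0.7874 = 615 kJ.

Q_H ≈ 615 kJ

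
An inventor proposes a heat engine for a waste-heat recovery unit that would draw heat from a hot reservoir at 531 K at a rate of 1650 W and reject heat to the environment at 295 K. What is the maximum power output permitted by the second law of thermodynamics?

Ẇ_max ≈ 733 W

By the Carnot theorem, η_max = 1 − T_C/T_H = 1 − 295.00/531.00 = 0.4444.
W_max = η_max · Q_H = 0.4444 × 1650 = 733 W.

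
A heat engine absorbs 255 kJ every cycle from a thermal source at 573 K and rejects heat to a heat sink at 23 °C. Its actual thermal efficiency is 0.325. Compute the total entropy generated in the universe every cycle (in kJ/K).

ΔS_univ ≈ 0.1362 kJ/K

T_C = 23 °C → 23 + 273.15 = 296.15 K.
W = η·Q_H = 0.325 × 255 = 82.88 kJ, so Q_C = Q_H − W = 172.1 kJ.
Reservoir entropy changes: ΔS_H = −Q_H/T_H = −255/573.00 = -0.4450 kJ/K and ΔS_C = +Q_C/T_C = 172.1/296.15 = 0.5812 kJ/K.
ΔS_univ = −Q_H/T_H + Q_C/T_C = 0.1362 kJ/K (> 0, since η = 0.325 < η_Carnot = 0.483).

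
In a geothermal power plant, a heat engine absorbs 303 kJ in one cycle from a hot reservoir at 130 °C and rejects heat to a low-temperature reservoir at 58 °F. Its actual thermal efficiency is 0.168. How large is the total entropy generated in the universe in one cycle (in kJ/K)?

ΔS_univ ≈ 0.1250 kJ/K

T_H = 130 °C → 130 + 273.15 = 403.15 K.
T_C = 58 °F → (58 − 32) × 5/9 = 14.44 °C = 287.59 K.
W = η·Q_H = 0.168 × 303 = 50.90 kJ, so Q_C = Q_H − W = 252.1 kJ.
Entropy balance on the reservoirs: −Q_H/T_H = -0.7516 kJ/K, +Q_C/T_C = 0.8766 kJ/K.
ΔS_univ = −Q_H/T_H + Q_C/T_C = 0.1250 kJ/K (> 0, since η = 0.168 < η_Carnot = 0.287).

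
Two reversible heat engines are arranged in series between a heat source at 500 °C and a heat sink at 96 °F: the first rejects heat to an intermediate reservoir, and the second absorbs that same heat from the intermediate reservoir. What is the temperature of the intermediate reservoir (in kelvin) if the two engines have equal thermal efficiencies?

T_m ≈ 489 K

T_H = 500 °C → 500 + 273.15 = 773.15 K.
T_C = 96 °F → (96 − 32) × 5/9 = 35.56 °C = 308.71 K.
Equal efficiencies require 1 − T_m/T_H = 1 − T_C/T_m, i.e. T_m/T_H = T_C/T_m, so T_m = √(T_H·T_C) = √(773.15 × 308.71) = 489 K.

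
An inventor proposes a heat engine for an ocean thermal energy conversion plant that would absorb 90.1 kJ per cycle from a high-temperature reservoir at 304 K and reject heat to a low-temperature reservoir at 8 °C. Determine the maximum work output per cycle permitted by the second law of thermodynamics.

W_max ≈ 6.772 kJ

T_C = 8 °C → 8 + 273.15 = 281.15 K.
By the Carnot theorem, η_max = 1 − T_C/T_H = 1 − 281.15/304.00 = 0.0752.
W_max = η_max · Q_H = 0.0752 × 90.1 = 6.772 kJ.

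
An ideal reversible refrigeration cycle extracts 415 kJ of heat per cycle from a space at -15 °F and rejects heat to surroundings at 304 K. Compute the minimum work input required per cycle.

W_in ≈ 95.7 kJ

T_C = -15 °F → (-15 − 32) × 5/9 = -26.11 °C = 247.04 K.
The reversible coefficient of performance is COP_R = T_C/(T_H − T_C) = 247.04/56.96 = 4.3370.
W = Q_C/COP_R = 415/4.3370 = 95.7 kJ.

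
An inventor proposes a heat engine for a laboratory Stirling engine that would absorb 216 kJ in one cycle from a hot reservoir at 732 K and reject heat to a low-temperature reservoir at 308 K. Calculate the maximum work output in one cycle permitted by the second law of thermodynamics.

W_max ≈ 125 kJ

No engine can exceed the Carnot limit: η_max = 1 − T_C/T_H = 1 − 308.00/732.00 = 0.5792.
W_max = η_max · Q_H = 0.5792 × 216 = 125 kJ.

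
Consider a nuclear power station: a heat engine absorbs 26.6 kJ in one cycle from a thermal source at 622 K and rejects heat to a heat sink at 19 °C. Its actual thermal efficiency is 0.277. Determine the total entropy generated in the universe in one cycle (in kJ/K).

ΔS_univ ≈ 0.02306 kJ/K

T_C = 19 °C → 19 + 273.15 = 292.15 K.
W = η·Q_H = 0.277 × 26.6 = 7.368 kJ, so Q_C = Q_H − W = 19.23 kJ.
Reservoir entropy changes: ΔS_H = −Q_H/T_H = −26.6/622.00 = -0.04277 kJ/K and ΔS_C = +Q_C/T_C = 19.23/292.15 = 0.06583 kJ/K.
ΔS_univ = −Q_H/T_H + Q_C/T_C = 0.02306 kJ/K (> 0, since η = 0.277 < η_Carnot = 0.530).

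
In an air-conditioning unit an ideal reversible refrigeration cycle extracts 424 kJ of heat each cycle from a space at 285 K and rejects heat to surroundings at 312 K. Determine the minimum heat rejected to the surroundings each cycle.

Q_H ≈ 464.2 kJ

For a reversible cycle Q_H/Q_C = T_H/T_C, so Q_H = Q_C·T_H/T_C = 424 × 312.00/285.00 = 464.2 kJ.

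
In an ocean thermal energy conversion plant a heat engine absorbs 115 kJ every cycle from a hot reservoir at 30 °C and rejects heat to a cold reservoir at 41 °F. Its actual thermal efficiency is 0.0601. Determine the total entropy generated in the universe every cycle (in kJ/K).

ΔS_univ ≈ 0.009248 kJ/K

T_H = 30 °C → 30 + 273.15 = 303.15 K.
T_C = 41 °F → (41 − 32) × 5/9 = 5.00 °C = 278.15 K.
W = η·Q_H = 0.0601 × 115 = 6.912 kJ, so Q_C = Q_H − W = 108.1 kJ.
The hot reservoir loses entropy Q_H/T_H = 115/303.15 = 0.3794 kJ/K; the cold reservoir gains Q_C/T_C = 108.1/278.15 = 0.3886 kJ/K.
ΔS_univ = −Q_H/T_H + Q_C/T_C = 0.009248 kJ/K (> 0, since η = 0.0601 < η_Carnot = 0.082).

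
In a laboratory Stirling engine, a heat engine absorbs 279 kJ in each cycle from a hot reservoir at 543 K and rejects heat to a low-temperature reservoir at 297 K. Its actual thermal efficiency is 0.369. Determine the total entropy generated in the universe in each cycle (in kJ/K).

W = η·Q_H = 0.369 × 279 = 103.0 kJ, so Q_C = Q_H − W = 176.0 kJ.
Entropy balance on the reservoirs: −Q_H/T_H = -0.5138 kJ/K, +Q_C/T_C = 0.5928 kJ/K.
ΔS_univ = −Q_H/T_H + Q_C/T_C = 0.0789 kJ/K (> 0, since η = 0.369 < η_Carnot = 0.453).

ΔS_univ ≈ 0.0789 kJ/K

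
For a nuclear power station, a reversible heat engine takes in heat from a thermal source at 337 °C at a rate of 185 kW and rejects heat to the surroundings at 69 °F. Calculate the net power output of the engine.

Ẇ ≈ 95.9 kW

T_H = 337 °C → 337 + 273.15 = 610.15 K.
T_C = 69 °F → (69 − 32) × 5/9 = 20.56 °C = 293.71 K.
The Carnot efficiency is η = 1 − T_C/T_H = 1 − 293.71/610.15 = 0.5186.
W = η·Q_H = 0.5186 × 185 = 95.9 kW.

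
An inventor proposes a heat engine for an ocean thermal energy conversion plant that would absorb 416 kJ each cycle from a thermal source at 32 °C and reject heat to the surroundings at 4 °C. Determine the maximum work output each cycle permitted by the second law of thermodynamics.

W_max ≈ 38.17 kJ

T_H = 32 °C → 32 + 273.15 = 305.15 K.
T_C = 4 °C → 4 + 273.15 = 277.15 K.
No engine can exceed the Carnot limit: η_max = 1 − T_C/T_H = 1 − 277.15/305.15 = 0.0918.
W_max = η_max · Q_H = 0.0918 × 416 = 38.17 kJ.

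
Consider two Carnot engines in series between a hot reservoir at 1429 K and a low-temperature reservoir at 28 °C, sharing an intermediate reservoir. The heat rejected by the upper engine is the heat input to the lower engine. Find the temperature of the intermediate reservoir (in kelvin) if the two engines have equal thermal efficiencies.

T_C = 28 °C → 28 + 273.15 = 301.15 K.
Equal efficiencies require 1 − T_m/T_H = 1 − T_C/T_m, i.e. T_m/T_H = T_C/T_m, so T_m = √(T_H·T_C) = √(1429.00 × 301.15) = 656 K.

T_m ≈ 656 K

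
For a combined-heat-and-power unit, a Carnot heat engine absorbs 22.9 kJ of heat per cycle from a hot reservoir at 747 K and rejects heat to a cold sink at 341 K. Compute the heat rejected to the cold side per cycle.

Q_C ≈ 10.5 kJ

η_rev = 1 − T_C/T_H = 1 − 341.00/747.00 = 0.5435.
For a reversible cycle Q_C/Q_H = T_C/T_H, so Q_C = 22.9 × 341.00/747.00 = 10.5 kJ.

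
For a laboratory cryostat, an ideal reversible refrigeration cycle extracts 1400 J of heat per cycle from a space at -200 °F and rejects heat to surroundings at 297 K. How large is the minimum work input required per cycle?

T_C = -200 °F → (-200 − 32) × 5/9 = -128.89 °C = 144.26 K.
The reversible coefficient of performance is COP_R = T_C/(T_H − T_C) = 144.26/152.74 = 0.9445.
W = Q_C/COP_R = 1400/0.9445 = 1482 J.

W_in ≈ 1482 J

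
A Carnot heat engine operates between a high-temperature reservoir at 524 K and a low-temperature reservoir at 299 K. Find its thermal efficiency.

For a reversible engine, η = 1 − T_C/T_H = 1 − 299.00/524.00 = 0.429.

η ≈ 0.429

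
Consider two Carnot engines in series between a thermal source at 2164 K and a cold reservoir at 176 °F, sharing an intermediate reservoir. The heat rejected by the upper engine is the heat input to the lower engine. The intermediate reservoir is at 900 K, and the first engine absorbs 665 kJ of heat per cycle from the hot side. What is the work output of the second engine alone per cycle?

W₂ ≈ 168 kJ

T_C = 176 °F → (176 − 32) × 5/9 = 80.00 °C = 353.15 K.
Heat entering the second stage: Q_m = Q_H·(T_m/T_H) = 665 × 900.00/2164.00 = 277 kJ.
Second-stage efficiency η₂ = 1 − T_C/T_m = 1 − 353.15/900.00 = 0.6076, so W₂ = η₂·Q_m = 168 kJ.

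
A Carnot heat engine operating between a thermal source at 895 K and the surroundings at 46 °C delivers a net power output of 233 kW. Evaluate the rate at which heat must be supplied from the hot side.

Q̇_H ≈ 362 kW

T_C = 46 °C → 46 + 273.15 = 319.15 K.
For a reversible engine, η = 1 − T_C/T_H = 1 − 319.15/895.00 = 0.6434.
Q_H = W/η = 233/0.6434 = 362 kW.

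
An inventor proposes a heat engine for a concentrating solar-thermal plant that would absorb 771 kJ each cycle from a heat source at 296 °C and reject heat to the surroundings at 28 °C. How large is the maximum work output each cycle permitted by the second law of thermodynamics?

W_max ≈ 363.0 kJ

T_H = 296 °C → 296 + 273.15 = 569.15 K.
T_C = 28 °C → 28 + 273.15 = 301.15 K.
No engine can exceed the Carnot limit: η_max = 1 − T_C/T_H = 1 − 301.15/569.15 = 0.4709.
W_max = η_max · Q_H = 0.4709 × 771 = 363.0 kJ.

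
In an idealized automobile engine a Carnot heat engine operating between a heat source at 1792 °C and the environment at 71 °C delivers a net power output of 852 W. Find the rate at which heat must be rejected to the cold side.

Q̇_C ≈ 170.4 W

T_H = 1792 °C → 1792 + 273.15 = 2065.15 K.
T_C = 71 °C → 71 + 273.15 = 344.15 K.
The Carnot efficiency is η = 1 − T_C/T_H = 1 − 344.15/2065.15 = 0.8334.
Since Q_C/Q_H = T_C/T_H and Q_H = W/η, Q_C = W·T_C/(T_H − T_C) = 852 × 344.15/1721.00 = 170.4 W.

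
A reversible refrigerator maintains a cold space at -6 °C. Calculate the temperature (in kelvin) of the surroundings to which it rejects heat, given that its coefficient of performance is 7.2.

T_C = -6 °C → -6 + 273.15 = 267.15 K.
COP_R = T_C/(T_H − T_C) ⇒ T_H = T_C·(1 + 1/COP_R) = 267.15 × (1 + 1/7.2) = 304.3 K.

T_H ≈ 304.3 K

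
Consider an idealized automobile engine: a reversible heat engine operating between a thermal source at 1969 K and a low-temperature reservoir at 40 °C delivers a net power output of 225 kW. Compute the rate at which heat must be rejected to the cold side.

T_C = 40 °C → 40 + 273.15 = 313.15 K.
Carnot efficiency: η = 1 − T_C/T_H = 1 − 313.15/1969.00 = 0.8410.
Since Q_C/Q_H = T_C/T_H and Q_H = W/η, Q_C = W·T_C/(T_H − T_C) = 225 × 313.15/1655.85 = 42.6 kW.

Q̇_C ≈ 42.6 kW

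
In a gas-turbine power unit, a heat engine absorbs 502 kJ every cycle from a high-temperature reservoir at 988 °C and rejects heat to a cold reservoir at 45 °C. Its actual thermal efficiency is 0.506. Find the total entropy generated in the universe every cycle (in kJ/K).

ΔS_univ ≈ 0.381 kJ/K

T_H = 988 °C → 988 + 273.15 = 1261.15 K.
T_C = 45 °C → 45 + 273.15 = 318.15 K.
W = η·Q_H = 0.506 × 502 = 254.0 kJ, so Q_C = Q_H − W = 248.0 kJ.
The hot reservoir loses entropy Q_H/T_H = 502/1261.15 = 0.3980 kJ/K; the cold reservoir gains Q_C/T_C = 248.0/318.15 = 0.7795 kJ/K.
ΔS_univ = −Q_H/T_H + Q_C/T_C = 0.381 kJ/K (> 0, since η = 0.506 < η_Carnot = 0.748).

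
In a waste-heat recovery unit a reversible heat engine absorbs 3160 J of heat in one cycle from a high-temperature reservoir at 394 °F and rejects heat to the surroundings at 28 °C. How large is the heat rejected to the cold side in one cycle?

T_H = 394 °F → (394 − 32) × 5/9 = 201.11 °C = 474.26 K.
T_C = 28 °C → 28 + 273.15 = 301.15 K.
For a reversible engine, η = 1 − T_C/T_H = 1 − 301.15/474.26 = 0.3650.
For a reversible cycle Q_C/Q_H = T_C/T_H, so Q_C = 3160 × 301.15/474.26 = 2010 J.

Q_C ≈ 2010 J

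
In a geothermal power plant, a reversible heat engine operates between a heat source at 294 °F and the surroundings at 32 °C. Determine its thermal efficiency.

T_H = 294 °F → (294 − 32) × 5/9 = 145.56 °C = 418.71 K.
T_C = 32 °C → 32 + 273.15 = 305.15 K.
η_rev = 1 − T_C/T_H = 1 − 305.15/418.71 = 0.2712.

η ≈ 0.2712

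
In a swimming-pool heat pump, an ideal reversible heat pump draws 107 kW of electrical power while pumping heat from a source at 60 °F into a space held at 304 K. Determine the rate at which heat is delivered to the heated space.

Q̇_H ≈ 2127 kW

T_C = 60 °F → (60 − 32) × 5/9 = 15.56 °C = 288.71 K.
For a reversible heat pump, COP_HP = T_H/(T_H − T_C) = 304.00/15.29 = 19.8765.
Q_H = COP_HP · W = 19.8765 × 107 = 2127 kW.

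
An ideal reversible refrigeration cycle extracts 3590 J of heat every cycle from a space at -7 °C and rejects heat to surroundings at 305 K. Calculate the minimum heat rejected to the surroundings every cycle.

Q_H ≈ 4110 J

T_C = -7 °C → -7 + 273.15 = 266.15 K.
For a reversible cycle Q_H/Q_C = T_H/T_C, so Q_H = Q_C·T_H/T_C = 3590 × 305.00/266.15 = 4110 J.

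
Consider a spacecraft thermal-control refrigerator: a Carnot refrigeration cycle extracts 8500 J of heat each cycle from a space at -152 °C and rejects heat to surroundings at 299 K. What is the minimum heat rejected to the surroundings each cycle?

T_C = -152 °C → -152 + 273.15 = 121.15 K.
For a reversible cycle Q_H/Q_C = T_H/T_C, so Q_H = Q_C·T_H/T_C = 8500 × 299.00/121.15 = 21000 J.

Q_H ≈ 21000 J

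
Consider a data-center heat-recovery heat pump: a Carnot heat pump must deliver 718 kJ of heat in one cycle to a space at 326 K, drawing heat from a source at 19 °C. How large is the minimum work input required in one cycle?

W_in ≈ 74.55 kJ

T_C = 19 °C → 19 + 273.15 = 292.15 K.
Reversible heating COP: COP_HP = T_H/(T_H − T_C) = 326.00/33.85 = 9.6307.
W = Q_H/COP_HP = 718/9.6307 = 74.55 kJ.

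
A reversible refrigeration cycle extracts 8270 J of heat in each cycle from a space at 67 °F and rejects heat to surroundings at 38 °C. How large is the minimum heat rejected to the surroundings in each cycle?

Q_H ≈ 8790 J

T_H = 38 °C → 38 + 273.15 = 311.15 K.
T_C = 67 °F → (67 − 32) × 5/9 = 19.44 °C = 292.59 K.
For a reversible cycle Q_H/Q_C = T_H/T_C, so Q_H = Q_C·T_H/T_C = 8270 × 311.15/292.59 = 8790 J.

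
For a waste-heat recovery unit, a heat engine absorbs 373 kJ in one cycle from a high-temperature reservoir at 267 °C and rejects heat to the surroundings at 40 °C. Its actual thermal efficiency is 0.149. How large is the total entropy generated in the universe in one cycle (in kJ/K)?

T_H = 267 °C → 267 + 273.15 = 540.15 K.
T_C = 40 °C → 40 + 273.15 = 313.15 K.
W = η·Q_H = 0.149 × 373 = 55.58 kJ, so Q_C = Q_H − W = 317.4 kJ.
Reservoir entropy changes: ΔS_H = −Q_H/T_H = −373/540.15 = -0.6905 kJ/K and ΔS_C = +Q_C/T_C = 317.4/313.15 = 1.014 kJ/K.
ΔS_univ = −Q_H/T_H + Q_C/T_C = 0.3231 kJ/K (> 0, since η = 0.149 < η_Carnot = 0.420).

ΔS_univ ≈ 0.3231 kJ/K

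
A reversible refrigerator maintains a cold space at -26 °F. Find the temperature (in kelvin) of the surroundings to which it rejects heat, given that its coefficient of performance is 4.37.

T_H ≈ 296 K

T_C = -26 °F → (-26 − 32) × 5/9 = -32.22 °C = 240.93 K.
COP_R = T_C/(T_H − T_C) ⇒ T_H = T_C·(1 + 1/COP_R) = 240.93 × (1 + 1/4.37) = 296 K.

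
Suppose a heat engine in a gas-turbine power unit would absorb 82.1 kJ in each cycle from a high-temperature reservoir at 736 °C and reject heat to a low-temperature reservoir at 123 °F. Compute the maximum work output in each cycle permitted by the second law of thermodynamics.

T_H = 736 °C → 736 + 273.15 = 1009.15 K.
T_C = 123 °F → (123 − 32) × 5/9 = 50.56 °C = 323.71 K.
The upper bound on efficiency is η_max = 1 − T_C/T_H = 1 − 323.71/1009.15 = 0.6792.
W_max = η_max · Q_H = 0.6792 × 82.1 = 55.8 kJ.

W_max ≈ 55.8 kJ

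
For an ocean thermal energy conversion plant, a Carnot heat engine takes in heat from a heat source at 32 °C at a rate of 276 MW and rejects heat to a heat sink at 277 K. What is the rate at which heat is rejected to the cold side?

T_H = 32 °C → 32 + 273.15 = 305.15 K.
Carnot efficiency: η = 1 − T_C/T_H = 1 − 277.00/305.15 = 0.0922.
For a reversible cycle Q_C/Q_H = T_C/T_H, so Q_C = 276 × 277.00/305.15 = 250.5 MW.

Q̇_C ≈ 250.5 MW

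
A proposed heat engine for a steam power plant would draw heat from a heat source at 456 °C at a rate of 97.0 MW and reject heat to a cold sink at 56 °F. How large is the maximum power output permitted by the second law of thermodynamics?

T_H = 456 °C → 456 + 273.15 = 729.15 K.
T_C = 56 °F → (56 − 32) × 5/9 = 13.33 °C = 286.48 K.
The upper bound on efficiency is η_max = 1 − T_C/T_H = 1 − 286.48/729.15 = 0.6071.
W_max = η_max · Q_H = 0.6071 × 97.0 = 58.9 MW.

Ẇ_max ≈ 58.9 MW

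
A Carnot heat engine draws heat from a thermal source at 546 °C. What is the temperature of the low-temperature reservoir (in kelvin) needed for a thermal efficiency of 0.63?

T_C ≈ 303 K

T_H = 546 °C → 546 + 273.15 = 819.15 K.
From η = 1 − T_C/T_H, T_C = T_H·(1 − η) = 819.15 × (1 − 0.63) = 303 K.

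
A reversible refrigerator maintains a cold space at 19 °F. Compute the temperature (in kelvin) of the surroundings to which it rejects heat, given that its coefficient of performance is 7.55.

T_H ≈ 301 K

T_C = 19 °F → (19 − 32) × 5/9 = -7.22 °C = 265.93 K.
COP_R = T_C/(T_H − T_C) ⇒ T_H = T_C·(1 + 1/COP_R) = 265.93 × (1 + 1/7.55) = 301 K.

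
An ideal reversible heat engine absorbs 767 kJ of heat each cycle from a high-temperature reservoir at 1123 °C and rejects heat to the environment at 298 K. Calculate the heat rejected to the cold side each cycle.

Q_C ≈ 163.7 kJ

T_H = 1123 °C → 1123 + 273.15 = 1396.15 K.
Carnot efficiency: η = 1 − T_C/T_H = 1 − 298.00/1396.15 = 0.7866.
For a reversible cycle Q_C/Q_H = T_C/T_H, so Q_C = 767 × 298.00/1396.15 = 163.7 kJ.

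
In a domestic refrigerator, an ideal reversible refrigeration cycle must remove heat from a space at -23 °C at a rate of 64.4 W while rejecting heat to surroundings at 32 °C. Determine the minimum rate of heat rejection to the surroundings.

Q̇_H ≈ 78.6 W

T_H = 32 °C → 32 + 273.15 = 305.15 K.
T_C = -23 °C → -23 + 273.15 = 250.15 K.
For a reversible cycle Q_H/Q_C = T_H/T_C, so Q_H = Q_C·T_H/T_C = 64.4 × 305.15/250.15 = 78.6 W.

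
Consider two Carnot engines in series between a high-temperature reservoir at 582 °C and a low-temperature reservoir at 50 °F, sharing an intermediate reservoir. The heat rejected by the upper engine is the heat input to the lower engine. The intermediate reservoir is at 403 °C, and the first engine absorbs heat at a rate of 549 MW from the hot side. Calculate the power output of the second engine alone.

T_H = 582 °C → 582 + 273.15 = 855.15 K.
T_C = 50 °F → (50 − 32) × 5/9 = 10.00 °C = 283.15 K.
T_m = 403 °C → 403 + 273.15 = 676.15 K.
Heat entering the second stage: Q_m = Q_H·(T_m/T_H) = 549 × 676.15/855.15 = 434 MW.
Second-stage efficiency η₂ = 1 − T_C/T_m = 1 − 283.15/676.15 = 0.5812, so W₂ = η₂·Q_m = 252 MW.

Ẇ₂ ≈ 252 MW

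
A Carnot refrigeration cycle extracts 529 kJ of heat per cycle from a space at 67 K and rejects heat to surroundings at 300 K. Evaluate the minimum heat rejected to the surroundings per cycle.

Q_H ≈ 2370 kJ

For a reversible cycle Q_H/Q_C = T_H/T_C, so Q_H = Q_C·T_H/T_C = 529 × 300.00/67.00 = 2370 kJ.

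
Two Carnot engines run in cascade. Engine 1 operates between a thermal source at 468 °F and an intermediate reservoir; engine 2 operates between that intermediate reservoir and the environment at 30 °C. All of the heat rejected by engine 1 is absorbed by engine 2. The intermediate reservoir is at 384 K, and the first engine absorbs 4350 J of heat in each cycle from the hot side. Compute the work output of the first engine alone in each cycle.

T_H = 468 °F → (468 − 32) × 5/9 = 242.22 °C = 515.37 K.
T_C = 30 °C → 30 + 273.15 = 303.15 K.
First-stage efficiency η₁ = 1 − T_m/T_H = 1 − 384.00/515.37 = 0.2549.
W₁ = η₁·Q_H = 0.2549 × 4350 = 1110 J.

W₁ ≈ 1110 J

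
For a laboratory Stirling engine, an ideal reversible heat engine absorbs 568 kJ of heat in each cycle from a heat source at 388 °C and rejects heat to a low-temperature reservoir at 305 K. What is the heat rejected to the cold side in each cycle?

T_H = 388 °C → 388 + 273.15 = 661.15 K.
Carnot efficiency: η = 1 − T_C/T_H = 1 − 305.00/661.15 = 0.5387.
For a reversible cycle Q_C/Q_H = T_C/T_H, so Q_C = 568 × 305.00/661.15 = 262 kJ.

Q_C ≈ 262 kJ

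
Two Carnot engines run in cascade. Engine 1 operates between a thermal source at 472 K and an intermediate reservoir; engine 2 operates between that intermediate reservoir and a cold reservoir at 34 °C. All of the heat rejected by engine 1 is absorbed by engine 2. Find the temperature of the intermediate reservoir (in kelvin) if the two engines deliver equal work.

T_m ≈ 389.6 K

T_C = 34 °C → 34 + 273.15 = 307.15 K.
For reversible stages Q_m = Q_H·(T_m/T_H). Setting W₁ = Q_H(1 − T_m/T_H) equal to W₂ = Q_m(1 − T_C/T_m) = Q_H·(T_m − T_C)/T_H gives T_H − T_m = T_m − T_C, so T_m = (T_H + T_C)/2 = (472.00 + 307.15)/2 = 389.6 K.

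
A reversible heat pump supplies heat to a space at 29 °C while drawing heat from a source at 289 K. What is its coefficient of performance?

COP_HP ≈ 23.0

T_H = 29 °C → 29 + 273.15 = 302.15 K.
The Carnot heat-pump COP is COP_HP = T_H/(T_H − T_C) = 302.15/(302.15 − 289.00) = 23.0.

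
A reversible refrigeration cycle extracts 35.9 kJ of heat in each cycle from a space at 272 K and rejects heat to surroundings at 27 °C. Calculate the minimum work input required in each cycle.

T_H = 27 °C → 27 + 273.15 = 300.15 K.
Carnot COP: COP_R = T_C/(T_H − T_C) = 272.00/28.15 = 9.6625.
W = Q_C/COP_R = 35.9/9.6625 = 3.72 kJ.

W_in ≈ 3.72 kJ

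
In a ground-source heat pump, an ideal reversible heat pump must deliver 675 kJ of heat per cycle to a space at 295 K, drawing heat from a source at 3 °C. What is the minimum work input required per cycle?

W_in ≈ 43.1 kJ

T_C = 3 °C → 3 + 273.15 = 276.15 K.
Reversible heating COP: COP_HP = T_H/(T_H − T_C) = 295.00/18.85 = 15.6499.
W = Q_H/COP_HP = 675/15.6499 = 43.1 kJ.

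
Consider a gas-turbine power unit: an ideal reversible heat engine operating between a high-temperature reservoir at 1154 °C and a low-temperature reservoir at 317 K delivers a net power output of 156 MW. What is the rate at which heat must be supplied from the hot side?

Q̇_H ≈ 201 MW

T_H = 1154 °C → 1154 + 273.15 = 1427.15 K.
Since the cycle is reversible, η = 1 − T_C/T_H = 1 − 317.00/1427.15 = 0.7779.
Q_H = W/η = 156/0.7779 = 201 MW.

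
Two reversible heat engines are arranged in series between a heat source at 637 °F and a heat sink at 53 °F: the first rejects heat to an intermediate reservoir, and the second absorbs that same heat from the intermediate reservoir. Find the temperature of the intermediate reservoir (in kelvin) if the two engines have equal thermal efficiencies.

T_m ≈ 416.6 K

T_H = 637 °F → (637 − 32) × 5/9 = 336.11 °C = 609.26 K.
T_C = 53 °F → (53 − 32) × 5/9 = 11.67 °C = 284.82 K.
Equal efficiencies require 1 − T_m/T_H = 1 − T_C/T_m, i.e. T_m/T_H = T_C/T_m, so T_m = √(T_H·T_C) = √(609.26 × 284.82) = 416.6 K.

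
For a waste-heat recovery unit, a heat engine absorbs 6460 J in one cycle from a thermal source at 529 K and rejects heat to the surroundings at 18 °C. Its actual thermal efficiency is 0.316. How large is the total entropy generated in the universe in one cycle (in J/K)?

T_C = 18 °C → 18 + 273.15 = 291.15 K.
W = η·Q_H = 0.316 × 6460 = 2041 J, so Q_C = Q_H − W = 4419 J.
Entropy balance on the reservoirs: −Q_H/T_H = -12.21 J/K, +Q_C/T_C = 15.18 J/K.
ΔS_univ = −Q_H/T_H + Q_C/T_C = 2.965 J/K (> 0, since η = 0.316 < η_Carnot = 0.450).

ΔS_univ ≈ 2.965 J/K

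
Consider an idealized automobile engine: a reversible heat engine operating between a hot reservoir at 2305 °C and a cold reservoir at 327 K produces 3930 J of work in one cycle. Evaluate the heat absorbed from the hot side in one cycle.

T_H = 2305 °C → 2305 + 273.15 = 2578.15 K.
η_rev = 1 − T_C/T_H = 1 − 327.00/2578.15 = 0.8732.
Q_H = W/η = 3930/0.8732 = 4500 J.

Q_H ≈ 4500 J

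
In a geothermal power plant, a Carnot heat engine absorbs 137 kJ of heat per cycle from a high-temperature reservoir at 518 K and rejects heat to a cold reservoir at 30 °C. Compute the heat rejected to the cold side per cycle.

Q_C ≈ 80.18 kJ

T_C = 30 °C → 30 + 273.15 = 303.15 K.
For a reversible engine, η = 1 − T_C/T_H = 1 − 303.15/518.00 = 0.4148.
For a reversible cycle Q_C/Q_H = T_C/T_H, so Q_C = 137 × 303.15/518.00 = 80.18 kJ.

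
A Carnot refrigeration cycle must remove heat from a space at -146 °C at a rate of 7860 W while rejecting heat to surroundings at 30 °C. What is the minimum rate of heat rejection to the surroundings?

T_H = 30 °C → 30 + 273.15 = 303.15 K.
T_C = -146 °C → -146 + 273.15 = 127.15 K.
For a reversible cycle Q_H/Q_C = T_H/T_C, so Q_H = Q_C·T_H/T_C = 7860 × 303.15/127.15 = 18700 W.

Q̇_H ≈ 18700 W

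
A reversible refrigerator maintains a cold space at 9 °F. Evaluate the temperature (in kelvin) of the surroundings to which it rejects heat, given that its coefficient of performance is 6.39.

T_H ≈ 301 K

T_C = 9 °F → (9 − 32) × 5/9 = -12.78 °C = 260.37 K.
COP_R = T_C/(T_H − T_C) ⇒ T_H = T_C·(1 + 1/COP_R) = 260.37 × (1 + 1/6.39) = 301 K.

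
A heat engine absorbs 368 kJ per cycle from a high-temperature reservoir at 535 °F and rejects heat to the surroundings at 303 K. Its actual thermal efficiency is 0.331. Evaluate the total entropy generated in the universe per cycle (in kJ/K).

T_H = 535 °F → (535 − 32) × 5/9 = 279.44 °C = 552.59 K.
W = η·Q_H = 0.331 × 368 = 121.8 kJ, so Q_C = Q_H − W = 246.2 kJ.
Reservoir entropy changes: ΔS_H = −Q_H/T_H = −368/552.59 = -0.6659 kJ/K and ΔS_C = +Q_C/T_C = 246.2/303.00 = 0.8125 kJ/K.
ΔS_univ = −Q_H/T_H + Q_C/T_C = 0.147 kJ/K (> 0, since η = 0.331 < η_Carnot = 0.452).

ΔS_univ ≈ 0.147 kJ/K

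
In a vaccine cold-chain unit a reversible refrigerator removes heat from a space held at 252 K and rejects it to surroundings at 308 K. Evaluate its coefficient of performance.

COP_R ≈ 4.50

Carnot COP: COP_R = T_C/(T_H − T_C) = 252.00/(308.00 − 252.00) = 4.50.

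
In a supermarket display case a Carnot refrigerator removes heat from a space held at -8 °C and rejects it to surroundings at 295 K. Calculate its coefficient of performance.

COP_R ≈ 8.883

T_C = -8 °C → -8 + 273.15 = 265.15 K.
For a reversible refrigerator, COP_R = T_C/(T_H − T_C) = 265.15/(295.00 − 265.15) = 8.883.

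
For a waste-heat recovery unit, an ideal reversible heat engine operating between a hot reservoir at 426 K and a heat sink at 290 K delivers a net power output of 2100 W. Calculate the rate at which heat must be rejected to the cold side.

Since the cycle is reversible, η = 1 − T_C/T_H = 1 − 290.00/426.00 = 0.3192.
Since Q_C/Q_H = T_C/T_H and Q_H = W/η, Q_C = W·T_C/(T_H − T_C) = 2100 × 290.00/136.00 = 4480 W.

Q̇_C ≈ 4480 W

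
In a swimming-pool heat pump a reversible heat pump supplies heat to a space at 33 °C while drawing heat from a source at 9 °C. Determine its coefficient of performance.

T_H = 33 °C → 33 + 273.15 = 306.15 K.
T_C = 9 °C → 9 + 273.15 = 282.15 K.
Reversible heating COP: COP_HP = T_H/(T_H − T_C) = 306.15/(306.15 − 282.15) = 12.76.

COP_HP ≈ 12.76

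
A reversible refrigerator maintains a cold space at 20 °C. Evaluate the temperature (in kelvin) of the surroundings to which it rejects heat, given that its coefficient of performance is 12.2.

T_C = 20 °C → 20 + 273.15 = 293.15 K.
COP_R = T_C/(T_H − T_C) ⇒ T_H = T_C·(1 + 1/COP_R) = 293.15 × (1 + 1/12.2) = 317 K.

T_H ≈ 317 K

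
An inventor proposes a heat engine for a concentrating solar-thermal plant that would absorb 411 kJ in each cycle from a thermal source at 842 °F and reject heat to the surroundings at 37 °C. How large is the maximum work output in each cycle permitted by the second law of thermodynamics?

W_max ≈ 235 kJ

T_H = 842 °F → (842 − 32) × 5/9 = 450.00 °C = 723.15 K.
T_C = 37 °C → 37 + 273.15 = 310.15 K.
The second-law ceiling is the Carnot efficiency, η_max = 1 − T_C/T_H = 1 − 310.15/723.15 = 0.5711.
W_max = η_max · Q_H = 0.5711 × 411 = 235 kJ.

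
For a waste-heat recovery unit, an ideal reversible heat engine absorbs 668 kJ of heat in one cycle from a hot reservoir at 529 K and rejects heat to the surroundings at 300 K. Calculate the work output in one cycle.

W ≈ 289 kJ

Since the cycle is reversible, η = 1 − T_C/T_H = 1 − 300.00/529.00 = 0.4329.
W = η·Q_H = 0.4329 × 668 = 289 kJ.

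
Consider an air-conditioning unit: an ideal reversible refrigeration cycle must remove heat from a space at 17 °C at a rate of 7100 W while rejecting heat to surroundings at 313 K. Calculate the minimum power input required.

Ẇ_in ≈ 559 W

T_C = 17 °C → 17 + 273.15 = 290.15 K.
For a reversible refrigerator, COP_R = T_C/(T_H − T_C) = 290.15/22.85 = 12.6980.
W = Q_C/COP_R = 7100/12.6980 = 559 W.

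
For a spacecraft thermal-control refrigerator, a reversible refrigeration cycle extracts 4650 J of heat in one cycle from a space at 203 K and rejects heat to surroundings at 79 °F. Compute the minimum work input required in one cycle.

T_H = 79 °F → (79 − 32) × 5/9 = 26.11 °C = 299.26 K.
For a reversible refrigerator, COP_R = T_C/(T_H − T_C) = 203.00/96.26 = 2.1088.
W = Q_C/COP_R = 4650/2.1088 = 2200 J.

W_in ≈ 2200 J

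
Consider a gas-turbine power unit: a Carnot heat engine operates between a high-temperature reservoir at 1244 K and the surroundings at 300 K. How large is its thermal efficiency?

η ≈ 0.7588

Carnot efficiency: η = 1 − T_C/T_H = 1 − 300.00/1244.00 = 0.7588.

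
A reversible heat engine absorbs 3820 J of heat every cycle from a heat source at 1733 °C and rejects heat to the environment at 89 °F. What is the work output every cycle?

T_H = 1733 °C → 1733 + 273.15 = 2006.15 K.
T_C = 89 °F → (89 − 32) × 5/9 = 31.67 °C = 304.82 K.
The Carnot efficiency is η = 1 − T_C/T_H = 1 − 304.82/2006.15 = 0.8481.
W = η·Q_H = 0.8481 × 3820 = 3240 J.

W ≈ 3240 J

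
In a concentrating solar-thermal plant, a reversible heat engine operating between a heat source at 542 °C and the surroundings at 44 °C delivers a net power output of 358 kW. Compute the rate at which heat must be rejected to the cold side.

T_H = 542 °C → 542 + 273.15 = 815.15 K.
T_C = 44 °C → 44 + 273.15 = 317.15 K.
Carnot efficiency: η = 1 − T_C/T_H = 1 − 317.15/815.15 = 0.6109.
Since Q_C/Q_H = T_C/T_H and Q_H = W/η, Q_C = W·T_C/(T_H − T_C) = 358 × 317.15/498.00 = 228.0 kW.

Q̇_C ≈ 228.0 kW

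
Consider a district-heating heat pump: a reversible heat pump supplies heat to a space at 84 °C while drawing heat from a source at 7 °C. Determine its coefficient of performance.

COP_HP ≈ 4.64

T_H = 84 °C → 84 + 273.15 = 357.15 K.
T_C = 7 °C → 7 + 273.15 = 280.15 K.
For a reversible heat pump, COP_HP = T_H/(T_H − T_C) = 357.15/(357.15 − 280.15) = 4.64.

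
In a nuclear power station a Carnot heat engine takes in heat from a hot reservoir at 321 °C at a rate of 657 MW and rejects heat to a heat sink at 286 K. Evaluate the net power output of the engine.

Ẇ ≈ 341 MW

T_H = 321 °C → 321 + 273.15 = 594.15 K.
Carnot efficiency: η = 1 − T_C/T_H = 1 − 286.00/594.15 = 0.5186.
W = η·Q_H = 0.5186 × 657 = 341 MW.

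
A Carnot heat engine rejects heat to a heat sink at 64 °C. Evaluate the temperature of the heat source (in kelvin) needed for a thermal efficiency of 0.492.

T_H ≈ 664 K

T_C = 64 °C → 64 + 273.15 = 337.15 K.
From η = 1 − T_C/T_H, solving for T_H gives T_H = T_C/(1 − η) = 337.15/(1 − 0.492) = 664 K.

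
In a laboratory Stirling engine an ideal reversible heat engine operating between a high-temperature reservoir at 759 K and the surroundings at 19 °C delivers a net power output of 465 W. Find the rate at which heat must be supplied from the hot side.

Q̇_H ≈ 756.0 W

T_C = 19 °C → 19 + 273.15 = 292.15 K.
η_rev = 1 − T_C/T_H = 1 − 292.15/759.00 = 0.6151.
Q_H = W/η = 465/0.6151 = 756.0 W.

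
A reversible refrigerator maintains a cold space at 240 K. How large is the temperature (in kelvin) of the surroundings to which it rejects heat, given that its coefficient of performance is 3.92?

COP_R = T_C/(T_H − T_C) ⇒ T_H = T_C·(1 + 1/COP_R) = 240.00 × (1 + 1/3.92) = 301 K.

T_H ≈ 301 K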